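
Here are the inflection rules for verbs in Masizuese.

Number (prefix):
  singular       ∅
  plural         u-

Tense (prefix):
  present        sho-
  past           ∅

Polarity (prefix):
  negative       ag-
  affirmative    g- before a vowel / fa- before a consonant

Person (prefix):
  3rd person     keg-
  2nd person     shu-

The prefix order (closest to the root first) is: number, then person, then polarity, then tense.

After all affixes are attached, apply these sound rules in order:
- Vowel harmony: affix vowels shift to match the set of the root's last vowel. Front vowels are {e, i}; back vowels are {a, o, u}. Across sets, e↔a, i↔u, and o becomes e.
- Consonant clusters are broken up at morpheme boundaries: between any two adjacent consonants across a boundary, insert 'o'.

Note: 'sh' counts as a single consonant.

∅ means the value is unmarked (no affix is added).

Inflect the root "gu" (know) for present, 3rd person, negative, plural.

shoagokagugu

Attach number plural u- → ugu.
Attach person 3rd person keg- → kegugu.
Attach polarity negative ag- → agkegugu.
Attach tense present sho- → shoagkegugu.
Apply vowel harmony: shoagkegugu → shoagkagugu.
Apply epenthesis: shoagkagugu → shoagokagugu.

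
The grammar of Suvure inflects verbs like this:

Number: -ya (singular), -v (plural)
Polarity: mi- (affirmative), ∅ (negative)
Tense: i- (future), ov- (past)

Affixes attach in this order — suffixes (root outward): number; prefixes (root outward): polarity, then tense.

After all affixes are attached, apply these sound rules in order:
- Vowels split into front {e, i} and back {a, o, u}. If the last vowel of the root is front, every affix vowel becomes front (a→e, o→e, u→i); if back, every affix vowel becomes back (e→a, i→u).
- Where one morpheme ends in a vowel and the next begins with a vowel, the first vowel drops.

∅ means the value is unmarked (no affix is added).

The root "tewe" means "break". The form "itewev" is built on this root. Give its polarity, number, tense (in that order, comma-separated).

negative, plural, future

Segment: i-tewe-v.
polarity: ∅ → negative.
number: -v → plural.
tense: i- → future.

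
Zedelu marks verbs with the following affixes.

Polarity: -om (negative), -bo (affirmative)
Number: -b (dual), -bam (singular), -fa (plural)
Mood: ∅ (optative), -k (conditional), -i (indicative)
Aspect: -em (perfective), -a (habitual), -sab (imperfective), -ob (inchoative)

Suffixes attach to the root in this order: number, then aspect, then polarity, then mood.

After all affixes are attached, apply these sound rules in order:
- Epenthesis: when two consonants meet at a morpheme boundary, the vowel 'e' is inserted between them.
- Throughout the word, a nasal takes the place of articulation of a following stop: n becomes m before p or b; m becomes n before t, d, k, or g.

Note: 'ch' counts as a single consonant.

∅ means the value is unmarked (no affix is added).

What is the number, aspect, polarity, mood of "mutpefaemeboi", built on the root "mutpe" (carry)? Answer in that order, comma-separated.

Segment: mutpe-fa-em-bo-i.
number: -fa → plural.
aspect: -em → perfective.
polarity: -bo → affirmative.
mood: -i → indicative.

plural, perfective, affirmative, indicative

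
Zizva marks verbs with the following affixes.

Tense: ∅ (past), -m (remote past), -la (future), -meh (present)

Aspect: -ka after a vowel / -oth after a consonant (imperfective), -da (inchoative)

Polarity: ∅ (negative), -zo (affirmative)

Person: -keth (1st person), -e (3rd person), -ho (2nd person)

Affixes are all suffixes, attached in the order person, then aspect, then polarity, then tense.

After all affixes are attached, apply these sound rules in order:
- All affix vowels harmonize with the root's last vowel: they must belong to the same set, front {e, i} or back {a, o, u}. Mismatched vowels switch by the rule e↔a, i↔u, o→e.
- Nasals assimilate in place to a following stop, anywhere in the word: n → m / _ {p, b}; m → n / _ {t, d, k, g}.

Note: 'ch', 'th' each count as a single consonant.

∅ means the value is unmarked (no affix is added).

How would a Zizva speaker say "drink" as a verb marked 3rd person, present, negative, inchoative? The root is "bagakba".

bagakbaadamah

Attach person 3rd person -e → bagakbae.
Attach aspect inchoative -da → bagakbaeda.
polarity = negative: zero marking, form stays bagakbaeda.
Attach tense present -meh → bagakbaedameh.
Apply vowel harmony: bagakbaedameh → bagakbaadamah.
Nasal assimilation: no change.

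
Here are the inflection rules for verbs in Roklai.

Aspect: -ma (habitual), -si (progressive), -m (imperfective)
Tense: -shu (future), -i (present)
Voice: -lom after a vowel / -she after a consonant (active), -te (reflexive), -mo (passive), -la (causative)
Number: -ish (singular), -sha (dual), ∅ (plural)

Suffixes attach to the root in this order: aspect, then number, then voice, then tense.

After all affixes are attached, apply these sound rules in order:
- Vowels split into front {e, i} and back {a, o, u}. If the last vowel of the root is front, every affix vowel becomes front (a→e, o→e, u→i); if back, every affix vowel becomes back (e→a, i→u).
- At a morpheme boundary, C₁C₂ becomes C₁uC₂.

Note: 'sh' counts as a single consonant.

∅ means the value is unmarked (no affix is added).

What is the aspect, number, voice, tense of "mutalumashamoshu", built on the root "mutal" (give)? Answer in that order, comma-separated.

Segment: mutal-ma-sha-mo-shu.
aspect: -ma → habitual.
number: -sha → dual.
voice: -mo → passive.
tense: -shu → future.

habitual, dual, passive, future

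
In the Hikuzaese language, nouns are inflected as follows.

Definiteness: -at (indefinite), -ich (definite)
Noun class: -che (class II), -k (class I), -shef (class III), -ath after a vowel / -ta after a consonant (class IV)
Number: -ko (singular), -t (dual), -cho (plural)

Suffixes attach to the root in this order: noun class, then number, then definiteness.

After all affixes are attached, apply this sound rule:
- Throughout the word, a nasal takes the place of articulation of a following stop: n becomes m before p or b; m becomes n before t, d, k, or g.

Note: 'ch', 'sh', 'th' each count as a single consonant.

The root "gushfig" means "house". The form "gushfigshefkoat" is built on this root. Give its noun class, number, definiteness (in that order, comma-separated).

class III, singular, indefinite

Segment: gushfig-shef-ko-at.
noun class: -shef → class III.
number: -ko → singular.
definiteness: -at → indefinite.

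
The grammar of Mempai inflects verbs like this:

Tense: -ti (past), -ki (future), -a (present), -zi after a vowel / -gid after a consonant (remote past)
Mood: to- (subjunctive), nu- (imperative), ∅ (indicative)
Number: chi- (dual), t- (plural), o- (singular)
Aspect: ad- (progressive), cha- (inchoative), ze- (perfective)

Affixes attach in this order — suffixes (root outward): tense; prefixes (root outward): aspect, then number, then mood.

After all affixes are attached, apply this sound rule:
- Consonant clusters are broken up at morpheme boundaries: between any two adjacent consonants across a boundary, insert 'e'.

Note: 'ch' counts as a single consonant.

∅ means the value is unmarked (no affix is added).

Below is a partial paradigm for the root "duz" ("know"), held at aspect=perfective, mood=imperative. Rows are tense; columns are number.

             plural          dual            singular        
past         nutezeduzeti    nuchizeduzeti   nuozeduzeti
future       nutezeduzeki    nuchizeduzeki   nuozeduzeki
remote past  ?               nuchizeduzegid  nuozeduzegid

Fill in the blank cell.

nutezeduzegid

Attach aspect perfective ze- → zeduz.
Attach number plural t- → tzeduz.
Attach tense remote past -gid (after consonant 'z') → tzeduzgid.
Attach mood imperative nu- → nutzeduzgid.
Apply epenthesis: nutzeduzgid → nutezeduzegid.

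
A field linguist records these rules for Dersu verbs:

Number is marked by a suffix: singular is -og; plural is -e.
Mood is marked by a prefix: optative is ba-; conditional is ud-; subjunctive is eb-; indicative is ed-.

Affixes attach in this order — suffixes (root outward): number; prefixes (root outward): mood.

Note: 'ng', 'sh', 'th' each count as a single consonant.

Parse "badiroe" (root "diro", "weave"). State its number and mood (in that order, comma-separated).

plural, optative

Segment: ba-diro-e.
number: -e → plural.
mood: ba- → optative.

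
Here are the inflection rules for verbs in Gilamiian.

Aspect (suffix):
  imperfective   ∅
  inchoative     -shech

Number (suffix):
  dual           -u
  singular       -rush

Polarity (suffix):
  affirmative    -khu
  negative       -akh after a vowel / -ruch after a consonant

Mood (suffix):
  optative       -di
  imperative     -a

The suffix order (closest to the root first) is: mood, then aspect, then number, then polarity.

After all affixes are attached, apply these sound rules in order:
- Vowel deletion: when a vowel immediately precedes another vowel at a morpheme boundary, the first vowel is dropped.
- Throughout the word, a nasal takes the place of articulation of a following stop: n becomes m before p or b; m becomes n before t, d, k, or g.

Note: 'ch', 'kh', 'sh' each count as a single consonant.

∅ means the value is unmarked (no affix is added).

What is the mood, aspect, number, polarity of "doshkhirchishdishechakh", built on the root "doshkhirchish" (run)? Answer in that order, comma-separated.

Segment: doshkhirchish-di-shech-u-akh.
mood: -di → optative.
aspect: -shech → inchoative.
number: -u → dual.
polarity: -akh/ruch → negative.

optative, inchoative, dual, negative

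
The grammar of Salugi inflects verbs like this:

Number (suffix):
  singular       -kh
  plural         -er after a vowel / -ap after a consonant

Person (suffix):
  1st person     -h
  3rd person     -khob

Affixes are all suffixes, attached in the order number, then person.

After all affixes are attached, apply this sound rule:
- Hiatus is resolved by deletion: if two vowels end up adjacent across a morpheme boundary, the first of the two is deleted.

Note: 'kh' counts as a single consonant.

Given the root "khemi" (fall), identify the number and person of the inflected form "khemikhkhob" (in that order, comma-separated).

singular, 3rd person

Segment: khemi-kh-khob.
number: -kh → singular.
person: -khob → 3rd person.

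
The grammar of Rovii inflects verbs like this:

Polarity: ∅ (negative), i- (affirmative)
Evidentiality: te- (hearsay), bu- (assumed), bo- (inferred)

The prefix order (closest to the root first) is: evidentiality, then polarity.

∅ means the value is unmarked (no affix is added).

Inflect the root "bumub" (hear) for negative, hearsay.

Attach evidentiality hearsay te- → tebumub.
polarity = negative: zero marking, form stays tebumub.

tebumub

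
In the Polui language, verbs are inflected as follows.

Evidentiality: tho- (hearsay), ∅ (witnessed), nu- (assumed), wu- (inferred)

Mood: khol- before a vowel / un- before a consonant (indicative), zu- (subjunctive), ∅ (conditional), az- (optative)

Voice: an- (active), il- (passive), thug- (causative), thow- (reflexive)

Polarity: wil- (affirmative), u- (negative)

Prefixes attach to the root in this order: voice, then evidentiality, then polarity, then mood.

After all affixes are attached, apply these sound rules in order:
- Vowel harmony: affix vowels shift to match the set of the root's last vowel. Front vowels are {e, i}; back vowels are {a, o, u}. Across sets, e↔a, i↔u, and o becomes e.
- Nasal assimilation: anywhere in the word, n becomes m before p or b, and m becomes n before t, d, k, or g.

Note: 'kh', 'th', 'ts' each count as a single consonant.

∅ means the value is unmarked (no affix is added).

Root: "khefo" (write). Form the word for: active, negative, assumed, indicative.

Attach voice active an- → ankhefo.
Attach evidentiality assumed nu- → nuankhefo.
Attach polarity negative u- → unuankhefo.
Attach mood indicative khol- (before vowel 'u') → kholunuankhefo.
Vowel harmony: no change.
Nasal assimilation: no change.

kholunuankhefo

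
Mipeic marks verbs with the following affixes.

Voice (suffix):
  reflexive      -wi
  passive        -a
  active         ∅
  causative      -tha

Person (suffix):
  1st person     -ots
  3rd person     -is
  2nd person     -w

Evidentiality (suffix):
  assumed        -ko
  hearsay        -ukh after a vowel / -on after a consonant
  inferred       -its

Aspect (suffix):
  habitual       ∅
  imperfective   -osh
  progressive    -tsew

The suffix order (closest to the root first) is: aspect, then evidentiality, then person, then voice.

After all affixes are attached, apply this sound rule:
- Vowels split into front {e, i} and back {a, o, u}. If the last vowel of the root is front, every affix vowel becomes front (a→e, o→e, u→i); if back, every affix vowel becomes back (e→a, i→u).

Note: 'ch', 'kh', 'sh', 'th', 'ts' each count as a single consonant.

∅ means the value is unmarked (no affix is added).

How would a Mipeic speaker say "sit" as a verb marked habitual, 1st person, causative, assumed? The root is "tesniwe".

aspect = habitual: zero marking, form stays tesniwe.
Attach evidentiality assumed -ko → tesniweko.
Attach person 1st person -ots → tesniwekoots.
Attach voice causative -tha → tesniwekootstha.
Apply vowel harmony: tesniwekootstha → tesniwekeetsthe.

tesniwekeetsthe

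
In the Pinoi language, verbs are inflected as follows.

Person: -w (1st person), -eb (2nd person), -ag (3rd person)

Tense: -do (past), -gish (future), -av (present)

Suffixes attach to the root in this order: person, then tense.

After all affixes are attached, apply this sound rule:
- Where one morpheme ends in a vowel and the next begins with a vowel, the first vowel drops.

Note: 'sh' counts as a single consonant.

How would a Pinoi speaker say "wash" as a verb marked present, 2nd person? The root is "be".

bebav

Attach person 2nd person -eb → beeb.
Attach tense present -av → beebav.
Apply vowel deletion: beebav → bebav.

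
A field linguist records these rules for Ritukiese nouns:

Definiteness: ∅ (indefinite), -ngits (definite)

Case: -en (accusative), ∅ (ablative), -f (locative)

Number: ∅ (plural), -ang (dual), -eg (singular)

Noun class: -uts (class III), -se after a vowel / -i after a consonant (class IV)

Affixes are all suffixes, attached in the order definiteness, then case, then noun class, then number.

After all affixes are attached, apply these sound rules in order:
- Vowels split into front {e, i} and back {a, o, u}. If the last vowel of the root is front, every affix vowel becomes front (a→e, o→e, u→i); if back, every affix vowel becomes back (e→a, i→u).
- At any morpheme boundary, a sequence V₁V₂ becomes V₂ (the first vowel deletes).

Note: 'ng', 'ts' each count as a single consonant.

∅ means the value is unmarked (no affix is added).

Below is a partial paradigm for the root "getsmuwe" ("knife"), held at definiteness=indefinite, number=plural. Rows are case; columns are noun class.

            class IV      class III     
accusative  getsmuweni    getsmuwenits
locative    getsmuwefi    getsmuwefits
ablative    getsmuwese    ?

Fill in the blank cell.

getsmuwits

definiteness = indefinite: zero marking, form stays getsmuwe.
case = ablative: zero marking, form stays getsmuwe.
Attach noun class class III -uts → getsmuweuts.
number = plural: zero marking, form stays getsmuweuts.
Apply vowel harmony: getsmuweuts → getsmuweits.
Apply vowel deletion: getsmuweits → getsmuwits.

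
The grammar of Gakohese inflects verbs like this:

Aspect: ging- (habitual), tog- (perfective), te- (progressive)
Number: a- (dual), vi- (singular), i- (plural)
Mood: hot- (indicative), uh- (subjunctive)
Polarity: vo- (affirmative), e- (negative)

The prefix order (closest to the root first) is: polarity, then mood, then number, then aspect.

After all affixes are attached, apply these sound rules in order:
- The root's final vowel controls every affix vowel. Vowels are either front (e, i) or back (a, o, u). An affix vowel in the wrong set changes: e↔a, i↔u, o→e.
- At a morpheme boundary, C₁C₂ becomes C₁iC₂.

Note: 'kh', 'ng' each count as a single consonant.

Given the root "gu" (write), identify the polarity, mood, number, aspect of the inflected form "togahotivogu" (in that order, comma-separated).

affirmative, indicative, dual, perfective

Segment: tog-a-hot-vo-gu.
polarity: vo- → affirmative.
mood: hot- → indicative.
number: a- → dual.
aspect: tog- → perfective.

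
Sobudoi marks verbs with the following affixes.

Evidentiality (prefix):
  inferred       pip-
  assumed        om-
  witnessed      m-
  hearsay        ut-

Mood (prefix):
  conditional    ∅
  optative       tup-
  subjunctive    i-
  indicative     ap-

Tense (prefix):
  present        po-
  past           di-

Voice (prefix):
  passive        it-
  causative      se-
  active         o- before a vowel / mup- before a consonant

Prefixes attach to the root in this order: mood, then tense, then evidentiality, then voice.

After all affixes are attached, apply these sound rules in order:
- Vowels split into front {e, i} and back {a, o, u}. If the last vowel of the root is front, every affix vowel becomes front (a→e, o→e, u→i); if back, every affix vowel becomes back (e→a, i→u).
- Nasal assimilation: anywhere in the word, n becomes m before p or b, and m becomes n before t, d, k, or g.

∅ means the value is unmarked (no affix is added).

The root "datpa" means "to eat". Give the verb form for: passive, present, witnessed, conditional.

mood = conditional: zero marking, form stays datpa.
Attach tense present po- → podatpa.
Attach evidentiality witnessed m- → mpodatpa.
Attach voice passive it- → itmpodatpa.
Apply vowel harmony: itmpodatpa → utmpodatpa.
Nasal assimilation: no change.

utmpodatpa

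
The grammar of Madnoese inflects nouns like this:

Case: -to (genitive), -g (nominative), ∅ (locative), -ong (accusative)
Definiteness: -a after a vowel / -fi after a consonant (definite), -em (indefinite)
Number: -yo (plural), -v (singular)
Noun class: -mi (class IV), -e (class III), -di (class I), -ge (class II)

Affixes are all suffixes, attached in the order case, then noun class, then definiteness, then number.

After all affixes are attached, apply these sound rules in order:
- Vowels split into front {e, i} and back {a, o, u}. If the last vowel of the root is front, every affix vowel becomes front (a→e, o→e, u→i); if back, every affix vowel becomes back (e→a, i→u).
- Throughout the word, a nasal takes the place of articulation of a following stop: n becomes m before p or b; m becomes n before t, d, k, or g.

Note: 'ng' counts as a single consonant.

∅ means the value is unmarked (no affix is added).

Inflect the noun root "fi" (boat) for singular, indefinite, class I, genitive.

Attach case genitive -to → fito.
Attach noun class class I -di → fitodi.
Attach definiteness indefinite -em → fitodiem.
Attach number singular -v → fitodiemv.
Apply vowel harmony: fitodiemv → fitediemv.
Nasal assimilation: no change.

fitediemv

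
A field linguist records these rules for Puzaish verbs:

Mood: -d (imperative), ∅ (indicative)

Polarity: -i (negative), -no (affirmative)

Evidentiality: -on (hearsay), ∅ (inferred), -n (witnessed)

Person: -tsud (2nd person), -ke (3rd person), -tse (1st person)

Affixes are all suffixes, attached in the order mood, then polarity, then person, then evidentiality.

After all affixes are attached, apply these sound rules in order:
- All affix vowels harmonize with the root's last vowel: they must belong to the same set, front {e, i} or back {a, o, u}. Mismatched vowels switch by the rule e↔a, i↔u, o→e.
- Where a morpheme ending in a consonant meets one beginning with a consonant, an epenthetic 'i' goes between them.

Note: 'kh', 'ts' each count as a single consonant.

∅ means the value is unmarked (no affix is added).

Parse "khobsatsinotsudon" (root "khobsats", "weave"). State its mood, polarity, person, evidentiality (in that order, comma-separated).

Segment: khobsats-no-tsud-on.
mood: ∅ → indicative.
polarity: -no → affirmative.
person: -tsud → 2nd person.
evidentiality: -on → hearsay.

indicative, affirmative, 2nd person, hearsay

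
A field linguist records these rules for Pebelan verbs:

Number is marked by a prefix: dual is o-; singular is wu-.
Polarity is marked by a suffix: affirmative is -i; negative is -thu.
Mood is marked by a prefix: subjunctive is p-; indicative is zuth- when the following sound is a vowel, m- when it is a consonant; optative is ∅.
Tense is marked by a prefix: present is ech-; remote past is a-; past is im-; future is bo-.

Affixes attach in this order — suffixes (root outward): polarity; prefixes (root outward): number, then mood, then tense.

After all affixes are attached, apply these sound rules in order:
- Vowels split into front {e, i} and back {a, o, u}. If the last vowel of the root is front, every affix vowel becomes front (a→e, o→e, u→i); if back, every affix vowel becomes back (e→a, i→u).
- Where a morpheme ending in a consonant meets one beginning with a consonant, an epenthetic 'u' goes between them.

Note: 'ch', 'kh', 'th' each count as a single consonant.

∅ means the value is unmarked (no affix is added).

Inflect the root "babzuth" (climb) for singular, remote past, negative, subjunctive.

apuwubabzuthuthu

Attach number singular wu- → wubabzuth.
Attach mood subjunctive p- → pwubabzuth.
Attach polarity negative -thu → pwubabzuththu.
Attach tense remote past a- → apwubabzuththu.
Vowel harmony: no change.
Apply epenthesis: apwubabzuththu → apuwubabzuthuthu.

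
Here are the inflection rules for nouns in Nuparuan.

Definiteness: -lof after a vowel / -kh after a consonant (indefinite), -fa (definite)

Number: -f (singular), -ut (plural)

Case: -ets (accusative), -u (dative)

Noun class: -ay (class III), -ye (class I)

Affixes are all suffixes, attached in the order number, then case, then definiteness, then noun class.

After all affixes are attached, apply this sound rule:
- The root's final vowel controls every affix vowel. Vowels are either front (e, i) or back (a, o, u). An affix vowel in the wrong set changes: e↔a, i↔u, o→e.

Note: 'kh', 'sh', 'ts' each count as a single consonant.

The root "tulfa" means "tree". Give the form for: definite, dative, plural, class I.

tulfautufaya

Attach number plural -ut → tulfaut.
Attach case dative -u → tulfautu.
Attach definiteness definite -fa → tulfautufa.
Attach noun class class I -ye → tulfautufaye.
Apply vowel harmony: tulfautufaye → tulfautufaya.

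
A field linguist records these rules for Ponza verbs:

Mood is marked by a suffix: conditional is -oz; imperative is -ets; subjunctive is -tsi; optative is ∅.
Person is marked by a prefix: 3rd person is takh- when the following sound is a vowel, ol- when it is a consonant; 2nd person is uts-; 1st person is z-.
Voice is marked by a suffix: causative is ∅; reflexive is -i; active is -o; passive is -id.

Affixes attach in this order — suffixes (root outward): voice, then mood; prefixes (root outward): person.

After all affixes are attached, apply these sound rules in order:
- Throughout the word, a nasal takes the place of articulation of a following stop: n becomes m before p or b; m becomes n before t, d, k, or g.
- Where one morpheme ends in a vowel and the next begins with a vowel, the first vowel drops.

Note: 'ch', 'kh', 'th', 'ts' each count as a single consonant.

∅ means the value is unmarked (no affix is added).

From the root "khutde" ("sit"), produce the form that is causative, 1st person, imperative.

voice = causative: zero marking, form stays khutde.
Attach mood imperative -ets → khutdeets.
Attach person 1st person z- → zkhutdeets.
Nasal assimilation: no change.
Apply vowel deletion: zkhutdeets → zkhutdets.

zkhutdets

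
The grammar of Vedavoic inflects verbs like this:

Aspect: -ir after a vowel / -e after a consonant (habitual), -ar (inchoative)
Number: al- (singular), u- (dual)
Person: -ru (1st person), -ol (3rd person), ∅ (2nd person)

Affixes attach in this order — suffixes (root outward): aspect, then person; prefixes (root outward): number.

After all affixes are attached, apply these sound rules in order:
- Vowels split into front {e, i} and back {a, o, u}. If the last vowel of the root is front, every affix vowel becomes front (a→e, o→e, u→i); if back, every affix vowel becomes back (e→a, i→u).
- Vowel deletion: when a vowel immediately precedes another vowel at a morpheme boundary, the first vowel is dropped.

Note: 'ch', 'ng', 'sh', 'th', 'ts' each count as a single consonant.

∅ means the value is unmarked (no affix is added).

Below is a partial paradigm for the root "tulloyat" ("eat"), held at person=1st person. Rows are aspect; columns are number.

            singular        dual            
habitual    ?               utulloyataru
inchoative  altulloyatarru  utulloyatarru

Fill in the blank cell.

altulloyataru

Attach aspect habitual -e (after consonant 't') → tulloyate.
Attach number singular al- → altulloyate.
Attach person 1st person -ru → altulloyateru.
Apply vowel harmony: altulloyateru → altulloyataru.
Vowel deletion: no change.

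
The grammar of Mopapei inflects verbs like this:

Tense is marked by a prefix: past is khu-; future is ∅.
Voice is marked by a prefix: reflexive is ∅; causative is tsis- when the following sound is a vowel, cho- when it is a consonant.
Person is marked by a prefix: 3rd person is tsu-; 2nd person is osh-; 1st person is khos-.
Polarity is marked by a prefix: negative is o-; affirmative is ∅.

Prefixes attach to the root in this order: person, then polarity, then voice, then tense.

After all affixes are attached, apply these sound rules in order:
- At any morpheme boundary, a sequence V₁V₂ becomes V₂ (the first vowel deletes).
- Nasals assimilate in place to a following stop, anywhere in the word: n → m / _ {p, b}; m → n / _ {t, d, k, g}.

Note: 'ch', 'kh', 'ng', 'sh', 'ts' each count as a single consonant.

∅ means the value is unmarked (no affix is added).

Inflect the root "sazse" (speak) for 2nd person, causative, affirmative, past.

khutsisoshsazse

Attach person 2nd person osh- → oshsazse.
polarity = affirmative: zero marking, form stays oshsazse.
Attach voice causative tsis- (before vowel 'o') → tsisoshsazse.
Attach tense past khu- → khutsisoshsazse.
Vowel deletion: no change.
Nasal assimilation: no change.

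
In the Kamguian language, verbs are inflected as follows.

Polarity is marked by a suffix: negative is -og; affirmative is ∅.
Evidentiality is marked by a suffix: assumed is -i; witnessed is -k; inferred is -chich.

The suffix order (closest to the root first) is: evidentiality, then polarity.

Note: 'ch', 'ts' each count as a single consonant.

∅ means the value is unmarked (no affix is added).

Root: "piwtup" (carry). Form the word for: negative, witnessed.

piwtupkog

Attach evidentiality witnessed -k → piwtupk.
Attach polarity negative -og → piwtupkog.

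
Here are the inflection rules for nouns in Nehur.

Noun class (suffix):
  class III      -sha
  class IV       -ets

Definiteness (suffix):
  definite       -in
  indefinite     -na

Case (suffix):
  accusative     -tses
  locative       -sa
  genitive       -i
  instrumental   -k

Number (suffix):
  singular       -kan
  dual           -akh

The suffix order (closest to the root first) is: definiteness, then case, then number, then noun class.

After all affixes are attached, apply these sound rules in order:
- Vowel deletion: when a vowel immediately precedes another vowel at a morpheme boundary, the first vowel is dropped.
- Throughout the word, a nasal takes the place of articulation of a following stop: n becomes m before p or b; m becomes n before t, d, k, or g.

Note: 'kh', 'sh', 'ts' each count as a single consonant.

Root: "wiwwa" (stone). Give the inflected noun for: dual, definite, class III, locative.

wiwwinsakhsha

Attach definiteness definite -in → wiwwain.
Attach case locative -sa → wiwwainsa.
Attach number dual -akh → wiwwainsaakh.
Attach noun class class III -sha → wiwwainsaakhsha.
Apply vowel deletion: wiwwainsaakhsha → wiwwinsakhsha.
Nasal assimilation: no change.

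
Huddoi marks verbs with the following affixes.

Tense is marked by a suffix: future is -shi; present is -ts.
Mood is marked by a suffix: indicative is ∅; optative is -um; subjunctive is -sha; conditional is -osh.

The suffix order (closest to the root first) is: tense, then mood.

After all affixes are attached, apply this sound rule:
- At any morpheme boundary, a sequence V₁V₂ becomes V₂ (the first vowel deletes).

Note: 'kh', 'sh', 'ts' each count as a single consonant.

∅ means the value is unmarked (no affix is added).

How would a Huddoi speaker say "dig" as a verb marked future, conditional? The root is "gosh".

Attach tense future -shi → goshshi.
Attach mood conditional -osh → goshshiosh.
Apply vowel deletion: goshshiosh → goshshosh.

goshshosh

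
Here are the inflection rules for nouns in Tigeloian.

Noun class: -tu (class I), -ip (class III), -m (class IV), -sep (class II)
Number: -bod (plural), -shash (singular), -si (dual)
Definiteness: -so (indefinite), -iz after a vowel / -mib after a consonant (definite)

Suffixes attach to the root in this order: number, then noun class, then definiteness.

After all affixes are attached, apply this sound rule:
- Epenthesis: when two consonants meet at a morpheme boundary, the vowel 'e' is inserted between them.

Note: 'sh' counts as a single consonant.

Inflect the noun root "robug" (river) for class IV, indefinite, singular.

Attach number singular -shash → robugshash.
Attach noun class class IV -m → robugshashm.
Attach definiteness indefinite -so → robugshashmso.
Apply epenthesis: robugshashmso → robugeshashemeso.

robugeshashemeso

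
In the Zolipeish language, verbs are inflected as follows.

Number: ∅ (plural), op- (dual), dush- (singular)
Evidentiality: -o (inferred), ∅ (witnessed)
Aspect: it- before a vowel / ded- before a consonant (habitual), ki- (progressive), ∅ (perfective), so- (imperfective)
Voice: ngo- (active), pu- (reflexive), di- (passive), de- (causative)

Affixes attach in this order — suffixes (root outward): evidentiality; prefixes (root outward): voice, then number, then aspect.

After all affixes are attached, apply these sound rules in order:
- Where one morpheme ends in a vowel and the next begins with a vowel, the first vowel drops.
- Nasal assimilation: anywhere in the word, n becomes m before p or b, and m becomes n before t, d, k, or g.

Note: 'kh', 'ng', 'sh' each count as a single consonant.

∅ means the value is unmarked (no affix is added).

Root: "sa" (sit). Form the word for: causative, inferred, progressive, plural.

Attach voice causative de- → desa.
Attach evidentiality inferred -o → desao.
number = plural: zero marking, form stays desao.
Attach aspect progressive ki- → kidesao.
Apply vowel deletion: kidesao → kideso.
Nasal assimilation: no change.

kideso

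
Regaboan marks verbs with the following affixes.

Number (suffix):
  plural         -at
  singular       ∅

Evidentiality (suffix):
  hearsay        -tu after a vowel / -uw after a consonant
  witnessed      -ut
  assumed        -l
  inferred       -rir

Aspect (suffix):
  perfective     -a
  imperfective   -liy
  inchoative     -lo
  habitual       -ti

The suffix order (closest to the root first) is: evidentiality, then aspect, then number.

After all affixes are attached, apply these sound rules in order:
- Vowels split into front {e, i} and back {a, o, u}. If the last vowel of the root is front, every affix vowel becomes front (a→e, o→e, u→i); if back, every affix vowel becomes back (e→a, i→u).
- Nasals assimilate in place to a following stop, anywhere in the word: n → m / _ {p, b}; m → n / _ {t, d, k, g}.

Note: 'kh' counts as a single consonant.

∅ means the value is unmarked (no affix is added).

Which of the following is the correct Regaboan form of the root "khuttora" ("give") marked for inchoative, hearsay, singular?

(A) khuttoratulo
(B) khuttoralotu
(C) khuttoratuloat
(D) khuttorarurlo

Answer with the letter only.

A

Attach evidentiality hearsay -tu (after vowel 'a') → khuttoratu.
Attach aspect inchoative -lo → khuttoratulo.
number = singular: zero marking, form stays khuttoratulo.
Vowel harmony: no change.
Nasal assimilation: no change.
So the correct form is khuttoratulo, option (A).
(D) khuttorarurlo is wrong: it uses inferred instead of hearsay for evidentiality.
(C) khuttoratuloat is wrong: it uses plural instead of singular for number.
(B) khuttoralotu is wrong: it has the affixes in the wrong order.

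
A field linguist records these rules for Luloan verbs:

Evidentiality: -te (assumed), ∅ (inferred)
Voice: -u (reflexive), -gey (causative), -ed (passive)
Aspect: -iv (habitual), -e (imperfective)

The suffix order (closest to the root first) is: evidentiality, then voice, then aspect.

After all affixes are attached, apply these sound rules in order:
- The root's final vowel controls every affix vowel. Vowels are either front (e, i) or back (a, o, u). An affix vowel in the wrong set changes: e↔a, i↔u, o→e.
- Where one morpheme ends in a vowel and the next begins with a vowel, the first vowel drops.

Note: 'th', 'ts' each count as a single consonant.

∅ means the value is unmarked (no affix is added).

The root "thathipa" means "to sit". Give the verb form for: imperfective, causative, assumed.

Attach evidentiality assumed -te → thathipate.
Attach voice causative -gey → thathipategey.
Attach aspect imperfective -e → thathipategeye.
Apply vowel harmony: thathipategeye → thathipatagaya.
Vowel deletion: no change.

thathipatagaya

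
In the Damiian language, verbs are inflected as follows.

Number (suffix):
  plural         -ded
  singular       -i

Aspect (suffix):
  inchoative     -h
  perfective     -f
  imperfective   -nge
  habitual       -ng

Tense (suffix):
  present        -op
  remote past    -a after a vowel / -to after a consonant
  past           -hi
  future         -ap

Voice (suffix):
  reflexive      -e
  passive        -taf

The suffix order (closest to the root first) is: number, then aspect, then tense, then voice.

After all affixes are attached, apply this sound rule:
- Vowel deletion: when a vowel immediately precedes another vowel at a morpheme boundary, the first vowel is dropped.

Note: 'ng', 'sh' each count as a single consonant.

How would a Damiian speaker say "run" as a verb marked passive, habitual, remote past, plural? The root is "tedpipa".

Attach number plural -ded → tedpipaded.
Attach aspect habitual -ng → tedpipadedng.
Attach tense remote past -to (after consonant 'ng') → tedpipadedngto.
Attach voice passive -taf → tedpipadedngtotaf.
Vowel deletion: no change.

tedpipadedngtotaf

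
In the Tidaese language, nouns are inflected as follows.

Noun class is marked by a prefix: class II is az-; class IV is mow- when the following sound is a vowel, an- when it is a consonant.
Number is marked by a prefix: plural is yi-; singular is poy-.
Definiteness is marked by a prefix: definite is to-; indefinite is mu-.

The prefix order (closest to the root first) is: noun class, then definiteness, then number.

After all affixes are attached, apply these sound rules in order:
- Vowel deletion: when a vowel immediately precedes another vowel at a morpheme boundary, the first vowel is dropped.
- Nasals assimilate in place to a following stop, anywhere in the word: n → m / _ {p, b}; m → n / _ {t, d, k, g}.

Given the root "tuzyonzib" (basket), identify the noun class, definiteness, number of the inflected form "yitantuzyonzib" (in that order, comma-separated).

class IV, definite, plural

Segment: yi-to-an-tuzyonzib.
noun class: mow/an- → class IV.
definiteness: to- → definite.
number: yi- → plural.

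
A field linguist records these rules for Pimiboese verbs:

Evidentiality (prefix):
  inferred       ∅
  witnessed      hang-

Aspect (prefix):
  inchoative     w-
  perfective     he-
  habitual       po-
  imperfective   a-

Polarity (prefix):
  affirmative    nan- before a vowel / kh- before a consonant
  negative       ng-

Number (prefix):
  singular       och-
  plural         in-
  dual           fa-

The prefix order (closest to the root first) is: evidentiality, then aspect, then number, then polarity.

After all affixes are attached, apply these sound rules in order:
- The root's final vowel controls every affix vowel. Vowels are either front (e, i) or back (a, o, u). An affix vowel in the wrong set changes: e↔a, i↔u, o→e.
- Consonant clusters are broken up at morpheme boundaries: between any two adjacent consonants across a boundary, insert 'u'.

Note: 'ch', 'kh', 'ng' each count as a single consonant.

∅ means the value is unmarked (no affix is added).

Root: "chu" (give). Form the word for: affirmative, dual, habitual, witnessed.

khufapohanguchu

Attach evidentiality witnessed hang- → hangchu.
Attach aspect habitual po- → pohangchu.
Attach number dual fa- → fapohangchu.
Attach polarity affirmative kh- (before consonant 'f') → khfapohangchu.
Vowel harmony: no change.
Apply epenthesis: khfapohangchu → khufapohanguchu.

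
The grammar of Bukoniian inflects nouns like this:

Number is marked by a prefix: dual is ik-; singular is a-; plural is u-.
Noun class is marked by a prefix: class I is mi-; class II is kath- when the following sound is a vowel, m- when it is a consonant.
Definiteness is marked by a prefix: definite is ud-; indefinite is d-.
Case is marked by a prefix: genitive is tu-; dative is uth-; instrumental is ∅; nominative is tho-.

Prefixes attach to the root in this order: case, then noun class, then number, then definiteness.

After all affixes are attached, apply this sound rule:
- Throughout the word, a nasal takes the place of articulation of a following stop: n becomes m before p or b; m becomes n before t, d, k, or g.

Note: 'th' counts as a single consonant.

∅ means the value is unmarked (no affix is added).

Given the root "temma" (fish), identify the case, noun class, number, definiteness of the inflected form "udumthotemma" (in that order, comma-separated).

Segment: ud-u-m-tho-temma.
case: tho- → nominative.
noun class: kath/m- → class II.
number: u- → plural.
definiteness: ud- → definite.

nominative, class II, plural, definite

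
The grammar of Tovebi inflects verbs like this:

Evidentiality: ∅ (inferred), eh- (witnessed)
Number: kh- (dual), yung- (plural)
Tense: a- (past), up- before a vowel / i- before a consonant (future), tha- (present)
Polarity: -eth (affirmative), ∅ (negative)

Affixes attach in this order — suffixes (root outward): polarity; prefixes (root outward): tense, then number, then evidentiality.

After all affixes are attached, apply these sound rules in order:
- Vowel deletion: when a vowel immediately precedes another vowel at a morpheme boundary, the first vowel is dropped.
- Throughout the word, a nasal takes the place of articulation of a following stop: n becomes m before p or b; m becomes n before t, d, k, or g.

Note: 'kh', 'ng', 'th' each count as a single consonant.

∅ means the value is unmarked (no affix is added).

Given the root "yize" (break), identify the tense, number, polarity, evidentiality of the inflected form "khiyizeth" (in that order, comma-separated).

Segment: kh-i-yize-eth.
tense: up/i- → future.
number: kh- → dual.
polarity: -eth → affirmative.
evidentiality: ∅ → inferred.

future, dual, affirmative, inferred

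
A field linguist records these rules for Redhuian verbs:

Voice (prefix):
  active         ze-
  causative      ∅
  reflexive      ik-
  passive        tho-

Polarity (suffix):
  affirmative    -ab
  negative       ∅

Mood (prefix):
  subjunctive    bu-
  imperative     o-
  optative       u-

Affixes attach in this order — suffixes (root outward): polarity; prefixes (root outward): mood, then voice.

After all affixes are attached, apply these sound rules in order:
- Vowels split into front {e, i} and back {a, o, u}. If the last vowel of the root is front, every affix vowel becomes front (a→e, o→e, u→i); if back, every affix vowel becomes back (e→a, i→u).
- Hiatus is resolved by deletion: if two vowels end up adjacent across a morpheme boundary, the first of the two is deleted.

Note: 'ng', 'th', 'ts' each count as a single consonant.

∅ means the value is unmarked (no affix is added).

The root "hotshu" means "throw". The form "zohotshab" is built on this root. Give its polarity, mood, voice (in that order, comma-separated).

affirmative, imperative, active

Segment: ze-o-hotshu-ab.
polarity: -ab → affirmative.
mood: o- → imperative.
voice: ze- → active.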